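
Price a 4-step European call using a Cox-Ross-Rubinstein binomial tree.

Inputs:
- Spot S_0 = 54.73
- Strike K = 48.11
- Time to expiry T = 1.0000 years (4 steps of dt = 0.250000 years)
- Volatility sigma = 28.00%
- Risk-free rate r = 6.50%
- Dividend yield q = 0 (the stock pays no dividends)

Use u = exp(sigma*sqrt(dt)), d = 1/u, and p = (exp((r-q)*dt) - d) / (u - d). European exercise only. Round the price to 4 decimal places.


dt = T/N = 0.250000
u = exp(sigma*sqrt(dt)) = 1.150274; d = 1/u = 0.869358
p = (exp((r-q)*dt) - d) / (u - d) = 0.523376
Discount per step: exp(-r*dt) = 0.983881
Stock lattice S(k, i) with i counting down-moves:
  k=0: S(0,0) = 54.7300
  k=1: S(1,0) = 62.9545; S(1,1) = 47.5800
  k=2: S(2,0) = 72.4149; S(2,1) = 54.7300; S(2,2) = 41.3640
  k=3: S(3,0) = 83.2970; S(3,1) = 62.9545; S(3,2) = 47.5800; S(3,3) = 35.9602
  k=4: S(4,0) = 95.8143; S(4,1) = 72.4149; S(4,2) = 54.7300; S(4,3) = 41.3640; S(4,4) = 31.2623
Terminal payoffs V(N, i) = max(S_T - K, 0):
  V(4,0) = 47.704306; V(4,1) = 24.304895; V(4,2) = 6.620000; V(4,3) = 0.000000; V(4,4) = 0.000000
Backward induction: V(k, i) = exp(-r*dt) * [p * V(k+1, i) + (1-p) * V(k+1, i+1)].
  V(3,0) = exp(-r*dt) * [p*47.704306 + (1-p)*24.304895] = 35.962426
  V(3,1) = exp(-r*dt) * [p*24.304895 + (1-p)*6.620000] = 15.619955
  V(3,2) = exp(-r*dt) * [p*6.620000 + (1-p)*0.000000] = 3.408903
  V(3,3) = exp(-r*dt) * [p*0.000000 + (1-p)*0.000000] = 0.000000
  V(2,0) = exp(-r*dt) * [p*35.962426 + (1-p)*15.619955] = 25.843335
  V(2,1) = exp(-r*dt) * [p*15.619955 + (1-p)*3.408903] = 9.641916
  V(2,2) = exp(-r*dt) * [p*3.408903 + (1-p)*0.000000] = 1.755381
  V(1,0) = exp(-r*dt) * [p*25.843335 + (1-p)*9.641916] = 17.829260
  V(1,1) = exp(-r*dt) * [p*9.641916 + (1-p)*1.755381] = 5.788179
  V(0,0) = exp(-r*dt) * [p*17.829260 + (1-p)*5.788179] = 11.895316

Answer: Price = V(0,0) = 11.8953


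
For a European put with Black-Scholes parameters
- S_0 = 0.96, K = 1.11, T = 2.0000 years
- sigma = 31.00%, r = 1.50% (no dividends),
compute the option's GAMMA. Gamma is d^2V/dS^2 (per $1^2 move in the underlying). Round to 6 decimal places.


d1 = -0.0435258663; d2 = -0.4819320707
phi(d1) = 0.3985645610; exp(-qT) = 1.0000000000; exp(-rT) = 0.9704455335
Gamma = exp(-qT) * phi(d1) / (S * sigma * sqrt(T)) = 1.0000000000 * 0.3985645610 / (0.9600 * 0.3100 * 1.4142135624) = 0.947002

Answer: Gamma = 0.947002


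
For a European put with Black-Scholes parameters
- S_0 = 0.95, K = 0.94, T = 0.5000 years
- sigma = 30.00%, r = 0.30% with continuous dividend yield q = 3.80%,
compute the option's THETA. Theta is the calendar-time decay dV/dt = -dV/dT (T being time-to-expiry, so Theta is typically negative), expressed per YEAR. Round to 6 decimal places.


Answer: Theta = -0.093781

Derivation:
d1 = 0.0734547678; d2 = -0.1386772665
phi(d1) = 0.3978674638; exp(-qT) = 0.9811793622; exp(-rT) = 0.9985011244
Theta = -S*exp(-qT)*phi(d1)*sigma/(2*sqrt(T)) + r*K*exp(-rT)*N(-d2) - q*S*exp(-qT)*N(-d1)
N(-d1) = 0.4707221184; N(-d2) = 0.5551474084; sqrt(T) = 0.7071067812
Term 1 = -0.9500 * 0.9811793622 * 0.3978674638 * 0.3000 / (2 * 0.7071067812) = -0.0786713663
Term 2 = 0.0030 * 0.9400 * 0.9985011244 * 0.5551474084 = 0.0015631692
Term 3 = -0.0380 * 0.9500 * 0.9811793622 * 0.4707221184 = -0.0166732481
Theta = -0.0786713663 + (0.0015631692) + (-0.0166732481) = -0.093781


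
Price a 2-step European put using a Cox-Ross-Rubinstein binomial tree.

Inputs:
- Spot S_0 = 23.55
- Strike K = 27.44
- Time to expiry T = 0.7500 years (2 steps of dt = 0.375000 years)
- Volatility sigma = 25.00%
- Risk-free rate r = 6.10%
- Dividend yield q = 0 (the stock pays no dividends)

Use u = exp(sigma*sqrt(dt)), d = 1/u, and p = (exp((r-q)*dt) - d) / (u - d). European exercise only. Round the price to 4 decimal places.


dt = T/N = 0.375000
u = exp(sigma*sqrt(dt)) = 1.165433; d = 1/u = 0.858050
p = (exp((r-q)*dt) - d) / (u - d) = 0.537077
Discount per step: exp(-r*dt) = 0.977385
Stock lattice S(k, i) with i counting down-moves:
  k=0: S(0,0) = 23.5500
  k=1: S(1,0) = 27.4460; S(1,1) = 20.2071
  k=2: S(2,0) = 31.9864; S(2,1) = 23.5500; S(2,2) = 17.3387
Terminal payoffs V(N, i) = max(K - S_T, 0):
  V(2,0) = 0.000000; V(2,1) = 3.890000; V(2,2) = 10.101324
Backward induction: V(k, i) = exp(-r*dt) * [p * V(k+1, i) + (1-p) * V(k+1, i+1)].
  V(1,0) = exp(-r*dt) * [p*0.000000 + (1-p)*3.890000] = 1.760044
  V(1,1) = exp(-r*dt) * [p*3.890000 + (1-p)*10.101324] = 6.612361
  V(0,0) = exp(-r*dt) * [p*1.760044 + (1-p)*6.612361] = 3.915688

Answer: Price = V(0,0) = 3.9157


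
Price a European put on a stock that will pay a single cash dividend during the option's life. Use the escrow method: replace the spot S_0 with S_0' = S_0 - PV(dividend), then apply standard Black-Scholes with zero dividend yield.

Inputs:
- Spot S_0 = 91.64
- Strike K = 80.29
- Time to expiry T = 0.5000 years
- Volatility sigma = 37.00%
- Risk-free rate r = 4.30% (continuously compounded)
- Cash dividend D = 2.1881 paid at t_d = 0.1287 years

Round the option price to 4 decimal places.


PV(D) = D * exp(-r * t_d) = 2.1881 * 0.99448118 = 2.17602428
S_0' = S_0 - PV(D) = 91.6400 - 2.17602428 = 89.46397572
d1 = (ln(S_0'/K) + (r + sigma^2/2)*T) / (sigma*sqrt(T)) = 0.62651938
d2 = d1 - sigma*sqrt(T) = 0.36488987
exp(-rT) = 0.97872948
N(-d1) = 0.26548716; N(-d2) = 0.35759681
P = K * exp(-rT) * N(-d2) - S_0' * N(-d1) = 80.2900 * 0.97872948 * 0.35759681 - 89.46397572 * 0.26548716 = 4.3492

Answer: Price = 4.3492


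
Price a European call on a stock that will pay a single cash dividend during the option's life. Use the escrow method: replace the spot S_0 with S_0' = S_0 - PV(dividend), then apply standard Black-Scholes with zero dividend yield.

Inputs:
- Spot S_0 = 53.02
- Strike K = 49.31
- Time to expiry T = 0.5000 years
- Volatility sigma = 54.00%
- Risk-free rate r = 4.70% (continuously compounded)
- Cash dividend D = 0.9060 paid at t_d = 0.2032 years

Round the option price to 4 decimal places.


Answer: Price = 9.7310

Derivation:
PV(D) = D * exp(-r * t_d) = 0.9060 * 0.99049506 = 0.89738852
S_0' = S_0 - PV(D) = 53.0200 - 0.89738852 = 52.12261148
d1 = (ln(S_0'/K) + (r + sigma^2/2)*T) / (sigma*sqrt(T)) = 0.39773959
d2 = d1 - sigma*sqrt(T) = 0.01590193
exp(-rT) = 0.97677397
N(d1) = 0.65458893; N(d2) = 0.50634368
C = S_0' * N(d1) - K * exp(-rT) * N(d2) = 52.12261148 * 0.65458893 - 49.3100 * 0.97677397 * 0.50634368 = 9.7310


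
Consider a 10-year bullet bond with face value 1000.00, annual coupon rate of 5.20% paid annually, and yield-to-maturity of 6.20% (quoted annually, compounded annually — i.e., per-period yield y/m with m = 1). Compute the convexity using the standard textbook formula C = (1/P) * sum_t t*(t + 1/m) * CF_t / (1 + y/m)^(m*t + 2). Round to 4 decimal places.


Answer: Convexity = 71.4887

Derivation:
Coupon per period c = face * coupon_rate / m = 52.000000
Periods per year m = 1; per-period yield y/m = 0.062000
Number of cashflows N = 10
Cashflows (t years, CF_t, discount factor 1/(1+y/m)^(m*t), PV):
  t = 1.0000: CF_t = 52.000000, DF = 0.941620, PV = 48.964218
  t = 2.0000: CF_t = 52.000000, DF = 0.886647, PV = 46.105667
  t = 3.0000: CF_t = 52.000000, DF = 0.834885, PV = 43.413999
  t = 4.0000: CF_t = 52.000000, DF = 0.786144, PV = 40.879472
  t = 5.0000: CF_t = 52.000000, DF = 0.740248, PV = 38.492911
  t = 6.0000: CF_t = 52.000000, DF = 0.697032, PV = 36.245679
  t = 7.0000: CF_t = 52.000000, DF = 0.656339, PV = 34.129641
  t = 8.0000: CF_t = 52.000000, DF = 0.618022, PV = 32.137139
  t = 9.0000: CF_t = 52.000000, DF = 0.581942, PV = 30.260959
  t = 10.0000: CF_t = 1052.000000, DF = 0.547968, PV = 576.461852
Price P = sum_t PV_t = 927.091539
Convexity numerator sum_t t*(t + 1/m) * CF_t / (1+y/m)^(m*t + 2):
  t = 1.0000: term = 86.827998
  t = 2.0000: term = 245.276831
  t = 3.0000: term = 461.914937
  t = 4.0000: term = 724.913585
  t = 5.0000: term = 1023.889245
  t = 6.0000: term = 1349.759833
  t = 7.0000: term = 1694.613727
  t = 8.0000: term = 2051.590468
  t = 9.0000: term = 2414.772208
  t = 10.0000: term = 56223.027011
Convexity = (1/P) * sum = 66276.585844 / 927.091539 = 71.488718


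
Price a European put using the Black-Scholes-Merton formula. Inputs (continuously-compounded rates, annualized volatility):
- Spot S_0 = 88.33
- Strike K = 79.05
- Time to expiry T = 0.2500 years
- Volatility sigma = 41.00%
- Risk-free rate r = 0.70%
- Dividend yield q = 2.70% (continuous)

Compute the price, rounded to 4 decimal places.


Answer: Price = 3.2761

Derivation:
d1 = (ln(S/K) + (r - q + 0.5*sigma^2) * T) / (sigma * sqrt(T)) = 0.61956945
d2 = d1 - sigma * sqrt(T) = 0.41456945
exp(-rT) = 0.99825153; exp(-qT) = 0.99327273
P = K * exp(-rT) * N(-d2) - S_0 * exp(-qT) * N(-d1)
N(-d1) = 0.26777064; N(-d2) = 0.33922856
P = 79.0500 * 0.99825153 * 0.33922856 - 88.3300 * 0.99327273 * 0.26777064 = 3.2761


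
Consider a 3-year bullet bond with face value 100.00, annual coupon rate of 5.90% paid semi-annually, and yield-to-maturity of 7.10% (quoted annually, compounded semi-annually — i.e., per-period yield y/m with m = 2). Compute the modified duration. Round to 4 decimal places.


Answer: Modified duration = 2.6935

Derivation:
Coupon per period c = face * coupon_rate / m = 2.950000
Periods per year m = 2; per-period yield y/m = 0.035500
Number of cashflows N = 6
Cashflows (t years, CF_t, discount factor 1/(1+y/m)^(m*t), PV):
  t = 0.5000: CF_t = 2.950000, DF = 0.965717, PV = 2.848865
  t = 1.0000: CF_t = 2.950000, DF = 0.932609, PV = 2.751198
  t = 1.5000: CF_t = 2.950000, DF = 0.900637, PV = 2.656879
  t = 2.0000: CF_t = 2.950000, DF = 0.869760, PV = 2.565793
  t = 2.5000: CF_t = 2.950000, DF = 0.839942, PV = 2.477830
  t = 3.0000: CF_t = 102.950000, DF = 0.811147, PV = 83.507548
Price P = sum_t PV_t = 96.808112
First compute Macaulay numerator sum_t t * PV_t:
  t * PV_t at t = 0.5000: 1.424433
  t * PV_t at t = 1.0000: 2.751198
  t * PV_t at t = 1.5000: 3.985318
  t * PV_t at t = 2.0000: 5.131586
  t * PV_t at t = 2.5000: 6.194575
  t * PV_t at t = 3.0000: 250.522644
Macaulay duration D = 270.009753 / 96.808112 = 2.789123
Modified duration = D / (1 + y/m) = 2.789123 / (1 + 0.035500) = 2.693504


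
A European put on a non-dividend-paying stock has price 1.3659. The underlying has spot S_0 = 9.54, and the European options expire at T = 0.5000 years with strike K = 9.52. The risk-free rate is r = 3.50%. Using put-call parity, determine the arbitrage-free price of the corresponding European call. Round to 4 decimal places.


Put-call parity: C - P = S_0 * exp(-qT) - K * exp(-rT).
S_0 * exp(-qT) = 9.5400 * 1.00000000 = 9.54000000
K * exp(-rT) = 9.5200 * 0.98265224 = 9.35484928
C = P + S*exp(-qT) - K*exp(-rT)
C = 1.3659 + 9.54000000 - 9.35484928 = 1.5511

Answer: Call price = 1.5511


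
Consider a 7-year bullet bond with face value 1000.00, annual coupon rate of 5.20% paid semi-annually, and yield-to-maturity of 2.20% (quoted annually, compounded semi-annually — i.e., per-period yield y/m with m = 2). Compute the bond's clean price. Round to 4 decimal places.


Answer: Price = 1193.6457

Derivation:
Coupon per period c = face * coupon_rate / m = 26.000000
Periods per year m = 2; per-period yield y/m = 0.011000
Number of cashflows N = 14
Cashflows (t years, CF_t, discount factor 1/(1+y/m)^(m*t), PV):
  t = 0.5000: CF_t = 26.000000, DF = 0.989120, PV = 25.717112
  t = 1.0000: CF_t = 26.000000, DF = 0.978358, PV = 25.437301
  t = 1.5000: CF_t = 26.000000, DF = 0.967713, PV = 25.160536
  t = 2.0000: CF_t = 26.000000, DF = 0.957184, PV = 24.886781
  t = 2.5000: CF_t = 26.000000, DF = 0.946769, PV = 24.616005
  t = 3.0000: CF_t = 26.000000, DF = 0.936468, PV = 24.348175
  t = 3.5000: CF_t = 26.000000, DF = 0.926279, PV = 24.083259
  t = 4.0000: CF_t = 26.000000, DF = 0.916201, PV = 23.821226
  t = 4.5000: CF_t = 26.000000, DF = 0.906232, PV = 23.562043
  t = 5.0000: CF_t = 26.000000, DF = 0.896372, PV = 23.305681
  t = 5.5000: CF_t = 26.000000, DF = 0.886620, PV = 23.052108
  t = 6.0000: CF_t = 26.000000, DF = 0.876973, PV = 22.801293
  t = 6.5000: CF_t = 26.000000, DF = 0.867431, PV = 22.553208
  t = 7.0000: CF_t = 1026.000000, DF = 0.857993, PV = 880.300974
Price P = sum_t PV_t = 1193.645701


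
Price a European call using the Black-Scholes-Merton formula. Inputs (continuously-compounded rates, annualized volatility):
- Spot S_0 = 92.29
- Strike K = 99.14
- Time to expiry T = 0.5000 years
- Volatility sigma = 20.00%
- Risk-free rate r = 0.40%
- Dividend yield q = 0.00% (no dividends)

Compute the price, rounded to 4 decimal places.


Answer: Price = 2.7026

Derivation:
d1 = (ln(S/K) + (r - q + 0.5*sigma^2) * T) / (sigma * sqrt(T)) = -0.42141584
d2 = d1 - sigma * sqrt(T) = -0.56283719
exp(-rT) = 0.99800200; exp(-qT) = 1.00000000
C = S_0 * exp(-qT) * N(d1) - K * exp(-rT) * N(d2)
N(d1) = 0.33672573; N(d2) = 0.28677288
C = 92.2900 * 1.00000000 * 0.33672573 - 99.1400 * 0.99800200 * 0.28677288 = 2.7026


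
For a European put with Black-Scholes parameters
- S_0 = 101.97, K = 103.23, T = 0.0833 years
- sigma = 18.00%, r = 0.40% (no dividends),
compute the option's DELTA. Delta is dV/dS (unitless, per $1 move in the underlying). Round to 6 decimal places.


d1 = -0.2040031838; d2 = -0.2559543147
phi(d1) = 0.3907266053; exp(-qT) = 1.0000000000; exp(-rT) = 0.9996668555
N(-d1) = 0.5808244945
Delta = -exp(-qT) * N(-d1) = -1.0000000000 * 0.5808244945 = -0.580824

Answer: Delta = -0.580824


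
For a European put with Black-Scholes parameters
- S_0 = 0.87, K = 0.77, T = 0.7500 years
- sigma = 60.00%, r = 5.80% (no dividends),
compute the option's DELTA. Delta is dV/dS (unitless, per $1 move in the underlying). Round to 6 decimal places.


d1 = 0.5785101597; d2 = 0.0588949175
phi(d1) = 0.3374710549; exp(-qT) = 1.0000000000; exp(-rT) = 0.9574325541
N(-d1) = 0.2814598701
Delta = -exp(-qT) * N(-d1) = -1.0000000000 * 0.2814598701 = -0.281460

Answer: Delta = -0.281460


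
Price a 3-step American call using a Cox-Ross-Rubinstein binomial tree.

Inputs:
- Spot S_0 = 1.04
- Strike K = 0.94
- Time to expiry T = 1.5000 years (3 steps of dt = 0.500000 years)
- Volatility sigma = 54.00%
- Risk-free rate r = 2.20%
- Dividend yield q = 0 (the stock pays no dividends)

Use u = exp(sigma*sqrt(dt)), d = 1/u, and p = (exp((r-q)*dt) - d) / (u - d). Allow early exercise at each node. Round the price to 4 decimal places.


dt = T/N = 0.500000
u = exp(sigma*sqrt(dt)) = 1.464974; d = 1/u = 0.682606
p = (exp((r-q)*dt) - d) / (u - d) = 0.419821
Discount per step: exp(-r*dt) = 0.989060
Stock lattice S(k, i) with i counting down-moves:
  k=0: S(0,0) = 1.0400
  k=1: S(1,0) = 1.5236; S(1,1) = 0.7099
  k=2: S(2,0) = 2.2320; S(2,1) = 1.0400; S(2,2) = 0.4846
  k=3: S(3,0) = 3.2698; S(3,1) = 1.5236; S(3,2) = 0.7099; S(3,3) = 0.3308
Terminal payoffs V(N, i) = max(S_T - K, 0):
  V(3,0) = 2.329816; V(3,1) = 0.583573; V(3,2) = 0.000000; V(3,3) = 0.000000
Backward induction: V(k, i) = exp(-r*dt) * [p * V(k+1, i) + (1-p) * V(k+1, i+1)]; then take max(V_cont, immediate exercise) for American.
  V(2,0) = exp(-r*dt) * [p*2.329816 + (1-p)*0.583573] = 1.302279; exercise = 1.291996; V(2,0) = max -> 1.302279
  V(2,1) = exp(-r*dt) * [p*0.583573 + (1-p)*0.000000] = 0.242316; exercise = 0.100000; V(2,1) = max -> 0.242316
  V(2,2) = exp(-r*dt) * [p*0.000000 + (1-p)*0.000000] = 0.000000; exercise = 0.000000; V(2,2) = max -> 0.000000
  V(1,0) = exp(-r*dt) * [p*1.302279 + (1-p)*0.242316] = 0.679792; exercise = 0.583573; V(1,0) = max -> 0.679792
  V(1,1) = exp(-r*dt) * [p*0.242316 + (1-p)*0.000000] = 0.100617; exercise = 0.000000; V(1,1) = max -> 0.100617
  V(0,0) = exp(-r*dt) * [p*0.679792 + (1-p)*0.100617] = 0.340006; exercise = 0.100000; V(0,0) = max -> 0.340006

Answer: Price = V(0,0) = 0.3400


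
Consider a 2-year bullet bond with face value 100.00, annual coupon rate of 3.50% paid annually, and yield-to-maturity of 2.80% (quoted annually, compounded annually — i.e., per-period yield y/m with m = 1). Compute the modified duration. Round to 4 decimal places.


Answer: Modified duration = 1.9128

Derivation:
Coupon per period c = face * coupon_rate / m = 3.500000
Periods per year m = 1; per-period yield y/m = 0.028000
Number of cashflows N = 2
Cashflows (t years, CF_t, discount factor 1/(1+y/m)^(m*t), PV):
  t = 1.0000: CF_t = 3.500000, DF = 0.972763, PV = 3.404669
  t = 2.0000: CF_t = 103.500000, DF = 0.946267, PV = 97.938652
Price P = sum_t PV_t = 101.343321
First compute Macaulay numerator sum_t t * PV_t:
  t * PV_t at t = 1.0000: 3.404669
  t * PV_t at t = 2.0000: 195.877303
Macaulay duration D = 199.281972 / 101.343321 = 1.966405
Modified duration = D / (1 + y/m) = 1.966405 / (1 + 0.028000) = 1.912845


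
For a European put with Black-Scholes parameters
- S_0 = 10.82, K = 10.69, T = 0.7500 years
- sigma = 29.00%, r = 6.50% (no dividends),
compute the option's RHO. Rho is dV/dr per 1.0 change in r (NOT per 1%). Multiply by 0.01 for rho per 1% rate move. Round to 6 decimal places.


d1 = 0.3678121314; d2 = 0.1166647643
phi(d1) = 0.3728491312; exp(-qT) = 1.0000000000; exp(-rT) = 0.9524192047
N(-d2) = 0.4535628568
Rho = -K*T*exp(-rT)*N(-d2) = -10.6900 * 0.7500 * 0.9524192047 * 0.4535628568 = -3.463415

Answer: Rho = -3.463415


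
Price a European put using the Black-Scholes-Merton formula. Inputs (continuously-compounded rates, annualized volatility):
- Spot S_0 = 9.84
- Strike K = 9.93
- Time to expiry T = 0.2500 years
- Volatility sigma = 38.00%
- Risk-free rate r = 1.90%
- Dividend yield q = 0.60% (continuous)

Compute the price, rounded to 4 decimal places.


Answer: Price = 0.7750

Derivation:
d1 = (ln(S/K) + (r - q + 0.5*sigma^2) * T) / (sigma * sqrt(T)) = 0.06418544
d2 = d1 - sigma * sqrt(T) = -0.12581456
exp(-rT) = 0.99526126; exp(-qT) = 0.99850112
P = K * exp(-rT) * N(-d2) - S_0 * exp(-qT) * N(-d1)
N(-d1) = 0.47441129; N(-d2) = 0.55006064
P = 9.9300 * 0.99526126 * 0.55006064 - 9.8400 * 0.99850112 * 0.47441129 = 0.7750


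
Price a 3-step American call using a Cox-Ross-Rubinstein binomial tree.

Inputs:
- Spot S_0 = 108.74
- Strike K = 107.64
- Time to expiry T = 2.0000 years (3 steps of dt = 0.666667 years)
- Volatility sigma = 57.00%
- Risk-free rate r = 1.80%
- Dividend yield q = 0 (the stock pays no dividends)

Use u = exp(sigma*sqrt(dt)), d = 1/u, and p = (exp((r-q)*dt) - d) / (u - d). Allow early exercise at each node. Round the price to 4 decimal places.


dt = T/N = 0.666667
u = exp(sigma*sqrt(dt)) = 1.592656; d = 1/u = 0.627882
p = (exp((r-q)*dt) - d) / (u - d) = 0.398218
Discount per step: exp(-r*dt) = 0.988072
Stock lattice S(k, i) with i counting down-moves:
  k=0: S(0,0) = 108.7400
  k=1: S(1,0) = 173.1854; S(1,1) = 68.2759
  k=2: S(2,0) = 275.8248; S(2,1) = 108.7400; S(2,2) = 42.8692
  k=3: S(3,0) = 439.2940; S(3,1) = 173.1854; S(3,2) = 68.2759; S(3,3) = 26.9168
Terminal payoffs V(N, i) = max(S_T - K, 0):
  V(3,0) = 331.653988; V(3,1) = 65.545411; V(3,2) = 0.000000; V(3,3) = 0.000000
Backward induction: V(k, i) = exp(-r*dt) * [p * V(k+1, i) + (1-p) * V(k+1, i+1)]; then take max(V_cont, immediate exercise) for American.
  V(2,0) = exp(-r*dt) * [p*331.653988 + (1-p)*65.545411] = 169.468742; exercise = 168.184781; V(2,0) = max -> 169.468742
  V(2,1) = exp(-r*dt) * [p*65.545411 + (1-p)*0.000000] = 25.790014; exercise = 1.100000; V(2,1) = max -> 25.790014
  V(2,2) = exp(-r*dt) * [p*0.000000 + (1-p)*0.000000] = 0.000000; exercise = 0.000000; V(2,2) = max -> 0.000000
  V(1,0) = exp(-r*dt) * [p*169.468742 + (1-p)*25.790014] = 82.015346; exercise = 65.545411; V(1,0) = max -> 82.015346
  V(1,1) = exp(-r*dt) * [p*25.790014 + (1-p)*0.000000] = 10.147542; exercise = 0.000000; V(1,1) = max -> 10.147542
  V(0,0) = exp(-r*dt) * [p*82.015346 + (1-p)*10.147542] = 38.304171; exercise = 1.100000; V(0,0) = max -> 38.304171

Answer: Price = V(0,0) = 38.3042


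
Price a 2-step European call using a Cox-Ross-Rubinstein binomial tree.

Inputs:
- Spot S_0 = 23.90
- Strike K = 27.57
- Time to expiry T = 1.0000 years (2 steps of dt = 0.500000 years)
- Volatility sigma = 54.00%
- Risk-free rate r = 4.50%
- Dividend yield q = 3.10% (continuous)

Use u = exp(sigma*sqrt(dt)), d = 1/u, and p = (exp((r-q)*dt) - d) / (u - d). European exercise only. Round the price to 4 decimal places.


dt = T/N = 0.500000
u = exp(sigma*sqrt(dt)) = 1.464974; d = 1/u = 0.682606
p = (exp((r-q)*dt) - d) / (u - d) = 0.414662
Discount per step: exp(-r*dt) = 0.977751
Stock lattice S(k, i) with i counting down-moves:
  k=0: S(0,0) = 23.9000
  k=1: S(1,0) = 35.0129; S(1,1) = 16.3143
  k=2: S(2,0) = 51.2930; S(2,1) = 23.9000; S(2,2) = 11.1362
Terminal payoffs V(N, i) = max(S_T - K, 0):
  V(2,0) = 23.722974; V(2,1) = 0.000000; V(2,2) = 0.000000
Backward induction: V(k, i) = exp(-r*dt) * [p * V(k+1, i) + (1-p) * V(k+1, i+1)].
  V(1,0) = exp(-r*dt) * [p*23.722974 + (1-p)*0.000000] = 9.618162
  V(1,1) = exp(-r*dt) * [p*0.000000 + (1-p)*0.000000] = 0.000000
  V(0,0) = exp(-r*dt) * [p*9.618162 + (1-p)*0.000000] = 3.899555

Answer: Price = V(0,0) = 3.8996


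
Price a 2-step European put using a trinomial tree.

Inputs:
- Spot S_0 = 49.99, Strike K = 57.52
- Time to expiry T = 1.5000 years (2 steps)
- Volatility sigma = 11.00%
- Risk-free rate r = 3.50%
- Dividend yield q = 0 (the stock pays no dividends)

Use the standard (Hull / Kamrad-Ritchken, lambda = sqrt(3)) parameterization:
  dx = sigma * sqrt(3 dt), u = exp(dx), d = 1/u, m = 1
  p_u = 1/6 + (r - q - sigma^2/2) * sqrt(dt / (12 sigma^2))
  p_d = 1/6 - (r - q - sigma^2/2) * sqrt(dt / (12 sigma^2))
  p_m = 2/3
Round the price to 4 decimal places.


Answer: Price = V(0,0) = 5.6502

Derivation:
dt = T/N = 0.750000; dx = sigma*sqrt(3*dt) = 0.165000
u = exp(dx) = 1.179393; d = 1/u = 0.847894
p_u = 0.232462, p_m = 0.666667, p_d = 0.100871
Discount per step: exp(-r*dt) = 0.974092
Stock lattice S(k, j) with j the centered position index:
  k=0: S(0,+0) = 49.9900
  k=1: S(1,-1) = 42.3862; S(1,+0) = 49.9900; S(1,+1) = 58.9579
  k=2: S(2,-2) = 35.9390; S(2,-1) = 42.3862; S(2,+0) = 49.9900; S(2,+1) = 58.9579; S(2,+2) = 69.5345
Terminal payoffs V(N, j) = max(K - S_T, 0):
  V(2,-2) = 21.581003; V(2,-1) = 15.133794; V(2,+0) = 7.530000; V(2,+1) = 0.000000; V(2,+2) = 0.000000
Backward induction: V(k, j) = exp(-r*dt) * [p_u * V(k+1, j+1) + p_m * V(k+1, j) + p_d * V(k+1, j-1)]
  V(1,-1) = exp(-r*dt) * [p_u*7.530000 + p_m*15.133794 + p_d*21.581003] = 13.653391
  V(1,+0) = exp(-r*dt) * [p_u*0.000000 + p_m*7.530000 + p_d*15.133794] = 6.376953
  V(1,+1) = exp(-r*dt) * [p_u*0.000000 + p_m*0.000000 + p_d*7.530000] = 0.739881
  V(0,+0) = exp(-r*dt) * [p_u*0.739881 + p_m*6.376953 + p_d*13.653391] = 5.650247


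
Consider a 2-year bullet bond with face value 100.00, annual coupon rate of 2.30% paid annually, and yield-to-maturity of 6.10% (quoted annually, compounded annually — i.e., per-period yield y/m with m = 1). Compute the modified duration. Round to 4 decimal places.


Answer: Modified duration = 1.8631

Derivation:
Coupon per period c = face * coupon_rate / m = 2.300000
Periods per year m = 1; per-period yield y/m = 0.061000
Number of cashflows N = 2
Cashflows (t years, CF_t, discount factor 1/(1+y/m)^(m*t), PV):
  t = 1.0000: CF_t = 2.300000, DF = 0.942507, PV = 2.167766
  t = 2.0000: CF_t = 102.300000, DF = 0.888320, PV = 90.875092
Price P = sum_t PV_t = 93.042859
First compute Macaulay numerator sum_t t * PV_t:
  t * PV_t at t = 1.0000: 2.167766
  t * PV_t at t = 2.0000: 181.750185
Macaulay duration D = 183.917951 / 93.042859 = 1.976701
Modified duration = D / (1 + y/m) = 1.976701 / (1 + 0.061000) = 1.863055


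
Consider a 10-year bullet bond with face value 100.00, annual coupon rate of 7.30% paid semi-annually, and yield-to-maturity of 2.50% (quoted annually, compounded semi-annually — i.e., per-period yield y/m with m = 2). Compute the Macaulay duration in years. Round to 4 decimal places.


Coupon per period c = face * coupon_rate / m = 3.650000
Periods per year m = 2; per-period yield y/m = 0.012500
Number of cashflows N = 20
Cashflows (t years, CF_t, discount factor 1/(1+y/m)^(m*t), PV):
  t = 0.5000: CF_t = 3.650000, DF = 0.987654, PV = 3.604938
  t = 1.0000: CF_t = 3.650000, DF = 0.975461, PV = 3.560433
  t = 1.5000: CF_t = 3.650000, DF = 0.963418, PV = 3.516477
  t = 2.0000: CF_t = 3.650000, DF = 0.951524, PV = 3.473064
  t = 2.5000: CF_t = 3.650000, DF = 0.939777, PV = 3.430186
  t = 3.0000: CF_t = 3.650000, DF = 0.928175, PV = 3.387838
  t = 3.5000: CF_t = 3.650000, DF = 0.916716, PV = 3.346013
  t = 4.0000: CF_t = 3.650000, DF = 0.905398, PV = 3.304704
  t = 4.5000: CF_t = 3.650000, DF = 0.894221, PV = 3.263906
  t = 5.0000: CF_t = 3.650000, DF = 0.883181, PV = 3.223610
  t = 5.5000: CF_t = 3.650000, DF = 0.872277, PV = 3.183813
  t = 6.0000: CF_t = 3.650000, DF = 0.861509, PV = 3.144506
  t = 6.5000: CF_t = 3.650000, DF = 0.850873, PV = 3.105685
  t = 7.0000: CF_t = 3.650000, DF = 0.840368, PV = 3.067344
  t = 7.5000: CF_t = 3.650000, DF = 0.829993, PV = 3.029475
  t = 8.0000: CF_t = 3.650000, DF = 0.819746, PV = 2.992074
  t = 8.5000: CF_t = 3.650000, DF = 0.809626, PV = 2.955135
  t = 9.0000: CF_t = 3.650000, DF = 0.799631, PV = 2.918652
  t = 9.5000: CF_t = 3.650000, DF = 0.789759, PV = 2.882619
  t = 10.0000: CF_t = 103.650000, DF = 0.780009, PV = 80.847886
Price P = sum_t PV_t = 142.238359
Macaulay numerator sum_t t * PV_t:
  t * PV_t at t = 0.5000: 1.802469
  t * PV_t at t = 1.0000: 3.560433
  t * PV_t at t = 1.5000: 5.274715
  t * PV_t at t = 2.0000: 6.946127
  t * PV_t at t = 2.5000: 8.575466
  t * PV_t at t = 3.0000: 10.163515
  t * PV_t at t = 3.5000: 11.711046
  t * PV_t at t = 4.0000: 13.218817
  t * PV_t at t = 4.5000: 14.687575
  t * PV_t at t = 5.0000: 16.118052
  t * PV_t at t = 5.5000: 17.510970
  t * PV_t at t = 6.0000: 18.867038
  t * PV_t at t = 6.5000: 20.186955
  t * PV_t at t = 7.0000: 21.471405
  t * PV_t at t = 7.5000: 22.721063
  t * PV_t at t = 8.0000: 23.936593
  t * PV_t at t = 8.5000: 25.118647
  t * PV_t at t = 9.0000: 26.267866
  t * PV_t at t = 9.5000: 27.384881
  t * PV_t at t = 10.0000: 808.478860
Macaulay duration D = (sum_t t * PV_t) / P = 1104.002495 / 142.238359 = 7.761637

Answer: Macaulay duration = 7.7616 years


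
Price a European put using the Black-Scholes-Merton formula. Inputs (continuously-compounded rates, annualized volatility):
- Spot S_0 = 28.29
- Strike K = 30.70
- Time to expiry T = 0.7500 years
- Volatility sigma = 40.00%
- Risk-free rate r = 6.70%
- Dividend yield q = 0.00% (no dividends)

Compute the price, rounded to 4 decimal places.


d1 = (ln(S/K) + (r - q + 0.5*sigma^2) * T) / (sigma * sqrt(T)) = 0.08226009
d2 = d1 - sigma * sqrt(T) = -0.26415007
exp(-rT) = 0.95099165; exp(-qT) = 1.00000000
P = K * exp(-rT) * N(-d2) - S_0 * exp(-qT) * N(-d1)
N(-d1) = 0.46721995; N(-d2) = 0.60416786
P = 30.7000 * 0.95099165 * 0.60416786 - 28.2900 * 1.00000000 * 0.46721995 = 4.4213

Answer: Price = 4.4213


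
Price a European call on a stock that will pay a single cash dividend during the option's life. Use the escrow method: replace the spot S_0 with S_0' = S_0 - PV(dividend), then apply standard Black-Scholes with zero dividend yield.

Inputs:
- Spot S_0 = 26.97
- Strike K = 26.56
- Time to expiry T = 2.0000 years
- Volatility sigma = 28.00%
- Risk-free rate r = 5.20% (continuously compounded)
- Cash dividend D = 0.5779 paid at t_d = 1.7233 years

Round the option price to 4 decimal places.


PV(D) = D * exp(-r * t_d) = 0.5779 * 0.91428623 = 0.52836601
S_0' = S_0 - PV(D) = 26.9700 - 0.52836601 = 26.44163399
d1 = (ln(S_0'/K) + (r + sigma^2/2)*T) / (sigma*sqrt(T)) = 0.44934992
d2 = d1 - sigma*sqrt(T) = 0.05337012
exp(-rT) = 0.90122530
N(d1) = 0.67341037; N(d2) = 0.52128149
C = S_0' * N(d1) - K * exp(-rT) * N(d2) = 26.44163399 * 0.67341037 - 26.5600 * 0.90122530 * 0.52128149 = 5.3284

Answer: Price = 5.3284


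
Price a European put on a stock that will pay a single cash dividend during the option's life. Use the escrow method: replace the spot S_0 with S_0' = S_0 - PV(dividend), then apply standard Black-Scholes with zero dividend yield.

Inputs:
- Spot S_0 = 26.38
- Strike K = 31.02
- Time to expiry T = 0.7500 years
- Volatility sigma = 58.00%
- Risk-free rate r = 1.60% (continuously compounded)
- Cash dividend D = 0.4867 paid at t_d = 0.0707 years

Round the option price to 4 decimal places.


Answer: Price = 8.2899

Derivation:
PV(D) = D * exp(-r * t_d) = 0.4867 * 0.99886944 = 0.48614976
S_0' = S_0 - PV(D) = 26.3800 - 0.48614976 = 25.89385024
d1 = (ln(S_0'/K) + (r + sigma^2/2)*T) / (sigma*sqrt(T)) = -0.08456521
d2 = d1 - sigma*sqrt(T) = -0.58685994
exp(-rT) = 0.98807171
N(-d1) = 0.53369647; N(-d2) = 0.72135111
P = K * exp(-rT) * N(-d2) - S_0' * N(-d1) = 31.0200 * 0.98807171 * 0.72135111 - 25.89385024 * 0.53369647 = 8.2899


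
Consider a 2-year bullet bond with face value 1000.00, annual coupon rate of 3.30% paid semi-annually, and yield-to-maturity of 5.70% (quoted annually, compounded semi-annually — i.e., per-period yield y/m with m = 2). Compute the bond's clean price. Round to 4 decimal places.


Answer: Price = 955.2344

Derivation:
Coupon per period c = face * coupon_rate / m = 16.500000
Periods per year m = 2; per-period yield y/m = 0.028500
Number of cashflows N = 4
Cashflows (t years, CF_t, discount factor 1/(1+y/m)^(m*t), PV):
  t = 0.5000: CF_t = 16.500000, DF = 0.972290, PV = 16.042781
  t = 1.0000: CF_t = 16.500000, DF = 0.945347, PV = 15.598231
  t = 1.5000: CF_t = 16.500000, DF = 0.919152, PV = 15.166000
  t = 2.0000: CF_t = 1016.500000, DF = 0.893682, PV = 908.427345
Price P = sum_t PV_t = 955.234357


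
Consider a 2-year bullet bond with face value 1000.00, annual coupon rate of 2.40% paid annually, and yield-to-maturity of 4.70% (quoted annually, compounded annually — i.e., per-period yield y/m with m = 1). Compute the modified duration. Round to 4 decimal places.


Coupon per period c = face * coupon_rate / m = 24.000000
Periods per year m = 1; per-period yield y/m = 0.047000
Number of cashflows N = 2
Cashflows (t years, CF_t, discount factor 1/(1+y/m)^(m*t), PV):
  t = 1.0000: CF_t = 24.000000, DF = 0.955110, PV = 22.922636
  t = 2.0000: CF_t = 1024.000000, DF = 0.912235, PV = 934.128437
Price P = sum_t PV_t = 957.051073
First compute Macaulay numerator sum_t t * PV_t:
  t * PV_t at t = 1.0000: 22.922636
  t * PV_t at t = 2.0000: 1868.256874
Macaulay duration D = 1891.179510 / 957.051073 = 1.976049
Modified duration = D / (1 + y/m) = 1.976049 / (1 + 0.047000) = 1.887344

Answer: Modified duration = 1.8873


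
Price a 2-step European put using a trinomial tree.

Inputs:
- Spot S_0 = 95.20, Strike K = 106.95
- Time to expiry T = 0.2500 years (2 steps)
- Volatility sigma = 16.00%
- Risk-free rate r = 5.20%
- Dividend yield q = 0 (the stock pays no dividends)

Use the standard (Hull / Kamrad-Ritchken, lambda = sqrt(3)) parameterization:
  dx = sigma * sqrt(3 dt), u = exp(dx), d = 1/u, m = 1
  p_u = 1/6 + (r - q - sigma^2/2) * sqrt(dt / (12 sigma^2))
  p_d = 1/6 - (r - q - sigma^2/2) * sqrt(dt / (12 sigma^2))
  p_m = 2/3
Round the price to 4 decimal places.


Answer: Price = V(0,0) = 10.6922

Derivation:
dt = T/N = 0.125000; dx = sigma*sqrt(3*dt) = 0.097980
u = exp(dx) = 1.102940; d = 1/u = 0.906667
p_u = 0.191672, p_m = 0.666667, p_d = 0.141661
Discount per step: exp(-r*dt) = 0.993521
Stock lattice S(k, j) with j the centered position index:
  k=0: S(0,+0) = 95.2000
  k=1: S(1,-1) = 86.3147; S(1,+0) = 95.2000; S(1,+1) = 104.9999
  k=2: S(2,-2) = 78.2588; S(2,-1) = 86.3147; S(2,+0) = 95.2000; S(2,+1) = 104.9999; S(2,+2) = 115.8086
Terminal payoffs V(N, j) = max(K - S_T, 0):
  V(2,-2) = 28.691241; V(2,-1) = 20.635263; V(2,+0) = 11.750000; V(2,+1) = 1.950086; V(2,+2) = 0.000000
Backward induction: V(k, j) = exp(-r*dt) * [p_u * V(k+1, j+1) + p_m * V(k+1, j) + p_d * V(k+1, j-1)]
  V(1,-1) = exp(-r*dt) * [p_u*11.750000 + p_m*20.635263 + p_d*28.691241] = 19.943375
  V(1,+0) = exp(-r*dt) * [p_u*1.950086 + p_m*11.750000 + p_d*20.635263] = 11.058219
  V(1,+1) = exp(-r*dt) * [p_u*0.000000 + p_m*1.950086 + p_d*11.750000] = 2.945372
  V(0,+0) = exp(-r*dt) * [p_u*2.945372 + p_m*11.058219 + p_d*19.943375] = 10.692173


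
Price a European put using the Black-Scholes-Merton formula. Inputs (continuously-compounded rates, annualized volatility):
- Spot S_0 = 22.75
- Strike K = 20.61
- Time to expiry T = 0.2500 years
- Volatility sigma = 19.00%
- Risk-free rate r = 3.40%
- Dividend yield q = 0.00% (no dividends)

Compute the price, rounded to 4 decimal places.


d1 = (ln(S/K) + (r - q + 0.5*sigma^2) * T) / (sigma * sqrt(T)) = 1.17685527
d2 = d1 - sigma * sqrt(T) = 1.08185527
exp(-rT) = 0.99153602; exp(-qT) = 1.00000000
P = K * exp(-rT) * N(-d2) - S_0 * exp(-qT) * N(-d1)
N(-d1) = 0.11962664; N(-d2) = 0.13965842
P = 20.6100 * 0.99153602 * 0.13965842 - 22.7500 * 1.00000000 * 0.11962664 = 0.1325

Answer: Price = 0.1325


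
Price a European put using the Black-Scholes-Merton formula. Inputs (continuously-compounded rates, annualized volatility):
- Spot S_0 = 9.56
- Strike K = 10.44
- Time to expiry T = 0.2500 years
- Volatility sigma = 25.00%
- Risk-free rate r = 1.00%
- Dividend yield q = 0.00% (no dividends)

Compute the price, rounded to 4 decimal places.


d1 = (ln(S/K) + (r - q + 0.5*sigma^2) * T) / (sigma * sqrt(T)) = -0.62195484
d2 = d1 - sigma * sqrt(T) = -0.74695484
exp(-rT) = 0.99750312; exp(-qT) = 1.00000000
P = K * exp(-rT) * N(-d2) - S_0 * exp(-qT) * N(-d1)
N(-d1) = 0.73301422; N(-d2) = 0.77245459
P = 10.4400 * 0.99750312 * 0.77245459 - 9.5600 * 1.00000000 * 0.73301422 = 1.0367

Answer: Price = 1.0367


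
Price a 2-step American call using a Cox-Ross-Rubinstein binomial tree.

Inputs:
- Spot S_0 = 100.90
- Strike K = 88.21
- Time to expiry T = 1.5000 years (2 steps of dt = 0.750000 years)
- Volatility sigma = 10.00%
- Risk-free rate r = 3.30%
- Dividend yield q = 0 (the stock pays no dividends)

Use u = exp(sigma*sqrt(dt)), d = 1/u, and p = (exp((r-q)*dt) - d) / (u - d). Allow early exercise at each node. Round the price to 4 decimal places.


Answer: Price = V(0,0) = 17.4045

Derivation:
dt = T/N = 0.750000
u = exp(sigma*sqrt(dt)) = 1.090463; d = 1/u = 0.917042
p = (exp((r-q)*dt) - d) / (u - d) = 0.622859
Discount per step: exp(-r*dt) = 0.975554
Stock lattice S(k, i) with i counting down-moves:
  k=0: S(0,0) = 100.9000
  k=1: S(1,0) = 110.0277; S(1,1) = 92.5295
  k=2: S(2,0) = 119.9812; S(2,1) = 100.9000; S(2,2) = 84.8534
Terminal payoffs V(N, i) = max(S_T - K, 0):
  V(2,0) = 31.771193; V(2,1) = 12.690000; V(2,2) = 0.000000
Backward induction: V(k, i) = exp(-r*dt) * [p * V(k+1, i) + (1-p) * V(k+1, i+1)]; then take max(V_cont, immediate exercise) for American.
  V(1,0) = exp(-r*dt) * [p*31.771193 + (1-p)*12.690000] = 23.974137; exercise = 21.817735; V(1,0) = max -> 23.974137
  V(1,1) = exp(-r*dt) * [p*12.690000 + (1-p)*0.000000] = 7.710860; exercise = 4.319488; V(1,1) = max -> 7.710860
  V(0,0) = exp(-r*dt) * [p*23.974137 + (1-p)*7.710860] = 17.404459; exercise = 12.690000; V(0,0) = max -> 17.404459


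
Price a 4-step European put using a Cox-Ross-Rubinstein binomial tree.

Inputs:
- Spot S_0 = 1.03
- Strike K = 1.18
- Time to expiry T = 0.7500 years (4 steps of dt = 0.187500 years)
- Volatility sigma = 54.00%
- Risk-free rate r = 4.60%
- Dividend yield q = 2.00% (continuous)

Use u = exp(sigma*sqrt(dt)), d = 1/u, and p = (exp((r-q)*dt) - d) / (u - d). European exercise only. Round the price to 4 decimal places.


Answer: Price = V(0,0) = 0.2745

Derivation:
dt = T/N = 0.187500
u = exp(sigma*sqrt(dt)) = 1.263426; d = 1/u = 0.791499
p = (exp((r-q)*dt) - d) / (u - d) = 0.452163
Discount per step: exp(-r*dt) = 0.991412
Stock lattice S(k, i) with i counting down-moves:
  k=0: S(0,0) = 1.0300
  k=1: S(1,0) = 1.3013; S(1,1) = 0.8152
  k=2: S(2,0) = 1.6441; S(2,1) = 1.0300; S(2,2) = 0.6453
  k=3: S(3,0) = 2.0772; S(3,1) = 1.3013; S(3,2) = 0.8152; S(3,3) = 0.5107
  k=4: S(4,0) = 2.6244; S(4,1) = 1.6441; S(4,2) = 1.0300; S(4,3) = 0.6453; S(4,4) = 0.4042
Terminal payoffs V(N, i) = max(K - S_T, 0):
  V(4,0) = 0.000000; V(4,1) = 0.000000; V(4,2) = 0.150000; V(4,3) = 0.534735; V(4,4) = 0.775761
Backward induction: V(k, i) = exp(-r*dt) * [p * V(k+1, i) + (1-p) * V(k+1, i+1)].
  V(3,0) = exp(-r*dt) * [p*0.000000 + (1-p)*0.000000] = 0.000000
  V(3,1) = exp(-r*dt) * [p*0.000000 + (1-p)*0.150000] = 0.081470
  V(3,2) = exp(-r*dt) * [p*0.150000 + (1-p)*0.534735] = 0.357674
  V(3,3) = exp(-r*dt) * [p*0.534735 + (1-p)*0.775761] = 0.661052
  V(2,0) = exp(-r*dt) * [p*0.000000 + (1-p)*0.081470] = 0.044249
  V(2,1) = exp(-r*dt) * [p*0.081470 + (1-p)*0.357674] = 0.230785
  V(2,2) = exp(-r*dt) * [p*0.357674 + (1-p)*0.661052] = 0.519376
  V(1,0) = exp(-r*dt) * [p*0.044249 + (1-p)*0.230785] = 0.145183
  V(1,1) = exp(-r*dt) * [p*0.230785 + (1-p)*0.519376] = 0.385546
  V(0,0) = exp(-r*dt) * [p*0.145183 + (1-p)*0.385546] = 0.274485


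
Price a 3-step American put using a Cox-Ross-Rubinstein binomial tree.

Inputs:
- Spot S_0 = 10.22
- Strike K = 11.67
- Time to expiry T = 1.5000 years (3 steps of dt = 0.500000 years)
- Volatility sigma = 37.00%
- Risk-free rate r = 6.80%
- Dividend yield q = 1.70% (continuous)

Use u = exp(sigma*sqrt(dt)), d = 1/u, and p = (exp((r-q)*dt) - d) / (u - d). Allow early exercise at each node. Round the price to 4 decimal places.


dt = T/N = 0.500000
u = exp(sigma*sqrt(dt)) = 1.299045; d = 1/u = 0.769796
p = (exp((r-q)*dt) - d) / (u - d) = 0.483764
Discount per step: exp(-r*dt) = 0.966572
Stock lattice S(k, i) with i counting down-moves:
  k=0: S(0,0) = 10.2200
  k=1: S(1,0) = 13.2762; S(1,1) = 7.8673
  k=2: S(2,0) = 17.2464; S(2,1) = 10.2200; S(2,2) = 6.0562
  k=3: S(3,0) = 22.4039; S(3,1) = 13.2762; S(3,2) = 7.8673; S(3,3) = 4.6621
Terminal payoffs V(N, i) = max(K - S_T, 0):
  V(3,0) = 0.000000; V(3,1) = 0.000000; V(3,2) = 3.802683; V(3,3) = 7.007937
Backward induction: V(k, i) = exp(-r*dt) * [p * V(k+1, i) + (1-p) * V(k+1, i+1)]; then take max(V_cont, immediate exercise) for American.
  V(2,0) = exp(-r*dt) * [p*0.000000 + (1-p)*0.000000] = 0.000000; exercise = 0.000000; V(2,0) = max -> 0.000000
  V(2,1) = exp(-r*dt) * [p*0.000000 + (1-p)*3.802683] = 1.897458; exercise = 1.450000; V(2,1) = max -> 1.897458
  V(2,2) = exp(-r*dt) * [p*3.802683 + (1-p)*7.007937] = 5.274919; exercise = 5.613770; V(2,2) = max -> 5.613770
  V(1,0) = exp(-r*dt) * [p*0.000000 + (1-p)*1.897458] = 0.946791; exercise = 0.000000; V(1,0) = max -> 0.946791
  V(1,1) = exp(-r*dt) * [p*1.897458 + (1-p)*5.613770] = 3.688390; exercise = 3.802683; V(1,1) = max -> 3.802683
  V(0,0) = exp(-r*dt) * [p*0.946791 + (1-p)*3.802683] = 2.340171; exercise = 1.450000; V(0,0) = max -> 2.340171

Answer: Price = V(0,0) = 2.3402


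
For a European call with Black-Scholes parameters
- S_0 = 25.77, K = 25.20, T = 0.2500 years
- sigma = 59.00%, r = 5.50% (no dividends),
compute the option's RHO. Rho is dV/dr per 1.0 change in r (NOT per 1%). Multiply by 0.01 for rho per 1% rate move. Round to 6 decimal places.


Answer: Rho = 3.044843

Derivation:
d1 = 0.2699306107; d2 = -0.0250693893
phi(d1) = 0.3846698671; exp(-qT) = 1.0000000000; exp(-rT) = 0.9863440995
N(d2) = 0.4899998081
Rho = K*T*exp(-rT)*N(d2) = 25.2000 * 0.2500 * 0.9863440995 * 0.4899998081 = 3.044843


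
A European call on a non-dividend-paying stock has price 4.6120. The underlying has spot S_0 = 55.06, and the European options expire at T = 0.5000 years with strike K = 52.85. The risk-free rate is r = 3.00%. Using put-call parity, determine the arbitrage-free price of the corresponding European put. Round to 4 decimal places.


Put-call parity: C - P = S_0 * exp(-qT) - K * exp(-rT).
S_0 * exp(-qT) = 55.0600 * 1.00000000 = 55.06000000
K * exp(-rT) = 52.8500 * 0.98511194 = 52.06316601
P = C - S*exp(-qT) + K*exp(-rT)
P = 4.6120 - 55.06000000 + 52.06316601 = 1.6152

Answer: Put price = 1.6152


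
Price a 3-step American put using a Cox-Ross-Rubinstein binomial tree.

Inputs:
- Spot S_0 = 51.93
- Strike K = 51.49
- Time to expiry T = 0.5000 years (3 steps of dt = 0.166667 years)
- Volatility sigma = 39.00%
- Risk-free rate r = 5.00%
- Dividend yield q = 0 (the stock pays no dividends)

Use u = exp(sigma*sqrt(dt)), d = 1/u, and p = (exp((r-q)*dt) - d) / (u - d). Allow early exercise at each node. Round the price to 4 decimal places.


dt = T/N = 0.166667
u = exp(sigma*sqrt(dt)) = 1.172592; d = 1/u = 0.852811
p = (exp((r-q)*dt) - d) / (u - d) = 0.486448
Discount per step: exp(-r*dt) = 0.991701
Stock lattice S(k, i) with i counting down-moves:
  k=0: S(0,0) = 51.9300
  k=1: S(1,0) = 60.8927; S(1,1) = 44.2865
  k=2: S(2,0) = 71.4023; S(2,1) = 51.9300; S(2,2) = 37.7680
  k=3: S(3,0) = 83.7258; S(3,1) = 60.8927; S(3,2) = 44.2865; S(3,3) = 32.2090
Terminal payoffs V(N, i) = max(K - S_T, 0):
  V(3,0) = 0.000000; V(3,1) = 0.000000; V(3,2) = 7.203503; V(3,3) = 19.280992
Backward induction: V(k, i) = exp(-r*dt) * [p * V(k+1, i) + (1-p) * V(k+1, i+1)]; then take max(V_cont, immediate exercise) for American.
  V(2,0) = exp(-r*dt) * [p*0.000000 + (1-p)*0.000000] = 0.000000; exercise = 0.000000; V(2,0) = max -> 0.000000
  V(2,1) = exp(-r*dt) * [p*0.000000 + (1-p)*7.203503] = 3.668673; exercise = 0.000000; V(2,1) = max -> 3.668673
  V(2,2) = exp(-r*dt) * [p*7.203503 + (1-p)*19.280992] = 13.294669; exercise = 13.721969; V(2,2) = max -> 13.721969
  V(1,0) = exp(-r*dt) * [p*0.000000 + (1-p)*3.668673] = 1.868419; exercise = 0.000000; V(1,0) = max -> 1.868419
  V(1,1) = exp(-r*dt) * [p*3.668673 + (1-p)*13.721969] = 8.758272; exercise = 7.203503; V(1,1) = max -> 8.758272
  V(0,0) = exp(-r*dt) * [p*1.868419 + (1-p)*8.758272] = 5.361848; exercise = 0.000000; V(0,0) = max -> 5.361848

Answer: Price = V(0,0) = 5.3618
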